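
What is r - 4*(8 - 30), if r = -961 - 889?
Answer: -1762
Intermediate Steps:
r = -1850
r - 4*(8 - 30) = -1850 - 4*(8 - 30) = -1850 - 4*(-22) = -1850 - 1*(-88) = -1850 + 88 = -1762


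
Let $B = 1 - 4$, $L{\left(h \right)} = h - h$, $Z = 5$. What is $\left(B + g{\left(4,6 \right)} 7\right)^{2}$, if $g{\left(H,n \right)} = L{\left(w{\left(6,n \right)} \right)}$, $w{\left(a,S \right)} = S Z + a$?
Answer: $9$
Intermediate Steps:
$w{\left(a,S \right)} = a + 5 S$ ($w{\left(a,S \right)} = S 5 + a = 5 S + a = a + 5 S$)
$L{\left(h \right)} = 0$
$g{\left(H,n \right)} = 0$
$B = -3$
$\left(B + g{\left(4,6 \right)} 7\right)^{2} = \left(-3 + 0 \cdot 7\right)^{2} = \left(-3 + 0\right)^{2} = \left(-3\right)^{2} = 9$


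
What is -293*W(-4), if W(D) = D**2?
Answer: -4688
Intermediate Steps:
-293*W(-4) = -293*(-4)**2 = -293*16 = -4688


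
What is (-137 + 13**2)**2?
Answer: 1024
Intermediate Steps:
(-137 + 13**2)**2 = (-137 + 169)**2 = 32**2 = 1024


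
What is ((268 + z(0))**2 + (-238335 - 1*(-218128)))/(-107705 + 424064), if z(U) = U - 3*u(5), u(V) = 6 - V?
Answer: 50018/316359 ≈ 0.15811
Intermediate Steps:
z(U) = -3 + U (z(U) = U - 3*(6 - 1*5) = U - 3*(6 - 5) = U - 3*1 = U - 3 = -3 + U)
((268 + z(0))**2 + (-238335 - 1*(-218128)))/(-107705 + 424064) = ((268 + (-3 + 0))**2 + (-238335 - 1*(-218128)))/(-107705 + 424064) = ((268 - 3)**2 + (-238335 + 218128))/316359 = (265**2 - 20207)*(1/316359) = (70225 - 20207)*(1/316359) = 50018*(1/316359) = 50018/316359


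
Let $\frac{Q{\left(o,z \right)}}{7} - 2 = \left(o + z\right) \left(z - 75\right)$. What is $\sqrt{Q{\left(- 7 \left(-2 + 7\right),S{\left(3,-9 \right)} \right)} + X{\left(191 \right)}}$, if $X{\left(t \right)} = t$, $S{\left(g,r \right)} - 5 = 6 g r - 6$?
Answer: $\sqrt{330073} \approx 574.52$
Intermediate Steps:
$S{\left(g,r \right)} = -1 + 6 g r$ ($S{\left(g,r \right)} = 5 + \left(6 g r - 6\right) = 5 + \left(-6 + 6 g r\right) = -1 + 6 g r$)
$Q{\left(o,z \right)} = 14 + 7 \left(-75 + z\right) \left(o + z\right)$ ($Q{\left(o,z \right)} = 14 + 7 \left(o + z\right) \left(z - 75\right) = 14 + 7 \left(o + z\right) \left(-75 + z\right) = 14 + 7 \left(-75 + z\right) \left(o + z\right)$)
$\sqrt{Q{\left(- 7 \left(-2 + 7\right),S{\left(3,-9 \right)} \right)} + X{\left(191 \right)}} = \sqrt{\left(14 - 525 \left(- 7 \left(-2 + 7\right)\right) - 525 \left(-1 + 6 \cdot 3 \left(-9\right)\right) + 7 \left(-1 + 6 \cdot 3 \left(-9\right)\right)^{2} + 7 \left(- 7 \left(-2 + 7\right)\right) \left(-1 + 6 \cdot 3 \left(-9\right)\right)\right) + 191} = \sqrt{\left(14 - 525 \left(\left(-7\right) 5\right) - 525 \left(-1 - 162\right) + 7 \left(-1 - 162\right)^{2} + 7 \left(\left(-7\right) 5\right) \left(-1 - 162\right)\right) + 191} = \sqrt{\left(14 - -18375 - -85575 + 7 \left(-163\right)^{2} + 7 \left(-35\right) \left(-163\right)\right) + 191} = \sqrt{\left(14 + 18375 + 85575 + 7 \cdot 26569 + 39935\right) + 191} = \sqrt{\left(14 + 18375 + 85575 + 185983 + 39935\right) + 191} = \sqrt{329882 + 191} = \sqrt{330073}$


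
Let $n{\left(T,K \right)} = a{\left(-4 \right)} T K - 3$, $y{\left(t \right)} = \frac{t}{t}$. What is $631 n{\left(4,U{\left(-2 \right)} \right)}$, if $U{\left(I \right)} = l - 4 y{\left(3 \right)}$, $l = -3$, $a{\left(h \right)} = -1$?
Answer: $15775$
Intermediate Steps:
$y{\left(t \right)} = 1$
$U{\left(I \right)} = -7$ ($U{\left(I \right)} = -3 - 4 = -7$)
$n{\left(T,K \right)} = -3 - K T$ ($n{\left(T,K \right)} = - T K - 3 = - K T - 3 = -3 - K T$)
$631 n{\left(4,U{\left(-2 \right)} \right)} = 631 \left(-3 - \left(-7\right) 4\right) = 631 \left(-3 + 28\right) = 631 \cdot 25 = 15775$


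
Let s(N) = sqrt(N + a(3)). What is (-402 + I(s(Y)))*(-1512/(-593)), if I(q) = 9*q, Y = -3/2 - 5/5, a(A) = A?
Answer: -607824/593 + 6804*sqrt(2)/593 ≈ -1008.8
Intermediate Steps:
Y = -5/2 (Y = -3*1/2 - 5*1/5 = -3/2 - 1 = -5/2 ≈ -2.5000)
s(N) = sqrt(3 + N) (s(N) = sqrt(N + 3) = sqrt(3 + N))
(-402 + I(s(Y)))*(-1512/(-593)) = (-402 + 9*sqrt(3 - 5/2))*(-1512/(-593)) = (-402 + 9*sqrt(1/2))*(-1512*(-1/593)) = (-402 + 9*(sqrt(2)/2))*(1512/593) = (-402 + 9*sqrt(2)/2)*(1512/593) = -607824/593 + 6804*sqrt(2)/593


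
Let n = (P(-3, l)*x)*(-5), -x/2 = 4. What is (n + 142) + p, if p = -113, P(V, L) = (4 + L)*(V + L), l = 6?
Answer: 1229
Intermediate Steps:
P(V, L) = (4 + L)*(L + V)
x = -8 (x = -2*4 = -8)
n = 1200 (n = ((6² + 4*6 + 4*(-3) + 6*(-3))*(-8))*(-5) = ((36 + 24 - 12 - 18)*(-8))*(-5) = (30*(-8))*(-5) = -240*(-5) = 1200)
(n + 142) + p = (1200 + 142) - 113 = 1342 - 113 = 1229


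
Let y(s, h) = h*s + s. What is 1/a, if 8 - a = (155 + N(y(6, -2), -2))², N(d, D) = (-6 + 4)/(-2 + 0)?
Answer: -1/24328 ≈ -4.1105e-5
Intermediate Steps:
y(s, h) = s + h*s
N(d, D) = 1 (N(d, D) = -2/(-2) = -2*(-½) = 1)
a = -24328 (a = 8 - (155 + 1)² = 8 - 1*156² = 8 - 1*24336 = 8 - 24336 = -24328)
1/a = 1/(-24328) = -1/24328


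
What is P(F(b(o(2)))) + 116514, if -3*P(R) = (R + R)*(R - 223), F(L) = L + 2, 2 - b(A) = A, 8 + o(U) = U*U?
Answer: 352982/3 ≈ 1.1766e+5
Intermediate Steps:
o(U) = -8 + U² (o(U) = -8 + U*U = -8 + U²)
b(A) = 2 - A
F(L) = 2 + L
P(R) = -2*R*(-223 + R)/3 (P(R) = -(R + R)*(R - 223)/3 = -2*R*(-223 + R)/3)
P(F(b(o(2)))) + 116514 = 2*(2 + (2 - (-8 + 2²)))*(223 - (2 + (2 - (-8 + 2²))))/3 + 116514 = 2*(2 + (2 - (-8 + 4)))*(223 - (2 + (2 - (-8 + 4))))/3 + 116514 = 2*(2 + (2 - 1*(-4)))*(223 - (2 + (2 - 1*(-4))))/3 + 116514 = 2*(2 + (2 + 4))*(223 - (2 + (2 + 4)))/3 + 116514 = 2*(2 + 6)*(223 - (2 + 6))/3 + 116514 = (⅔)*8*(223 - 1*8) + 116514 = (⅔)*8*(223 - 8) + 116514 = (⅔)*8*215 + 116514 = 3440/3 + 116514 = 352982/3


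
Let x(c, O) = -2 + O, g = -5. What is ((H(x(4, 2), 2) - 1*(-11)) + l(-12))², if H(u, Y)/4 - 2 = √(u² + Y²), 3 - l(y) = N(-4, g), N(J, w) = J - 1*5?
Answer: 1521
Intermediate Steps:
N(J, w) = -5 + J (N(J, w) = J - 5 = -5 + J)
l(y) = 12 (l(y) = 3 - (-5 - 4) = 3 - 1*(-9) = 3 + 9 = 12)
H(u, Y) = 8 + 4*√(Y² + u²) (H(u, Y) = 8 + 4*√(u² + Y²) = 8 + 4*√(Y² + u²))
((H(x(4, 2), 2) - 1*(-11)) + l(-12))² = (((8 + 4*√(2² + (-2 + 2)²)) - 1*(-11)) + 12)² = (((8 + 4*√(4 + 0²)) + 11) + 12)² = (((8 + 4*√(4 + 0)) + 11) + 12)² = (((8 + 4*√4) + 11) + 12)² = (((8 + 4*2) + 11) + 12)² = (((8 + 8) + 11) + 12)² = ((16 + 11) + 12)² = (27 + 12)² = 39² = 1521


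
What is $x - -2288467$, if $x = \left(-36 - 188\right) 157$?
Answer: $2253299$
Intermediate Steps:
$x = -35168$ ($x = \left(-224\right) 157 = -35168$)
$x - -2288467 = -35168 - -2288467 = -35168 + 2288467 = 2253299$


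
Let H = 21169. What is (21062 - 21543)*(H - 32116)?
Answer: 5265507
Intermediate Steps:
(21062 - 21543)*(H - 32116) = (21062 - 21543)*(21169 - 32116) = -481*(-10947) = 5265507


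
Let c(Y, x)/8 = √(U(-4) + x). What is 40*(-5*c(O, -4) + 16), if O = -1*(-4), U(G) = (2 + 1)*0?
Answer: 640 - 3200*I ≈ 640.0 - 3200.0*I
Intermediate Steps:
U(G) = 0 (U(G) = 3*0 = 0)
O = 4
c(Y, x) = 8*√x (c(Y, x) = 8*√(0 + x) = 8*√x)
40*(-5*c(O, -4) + 16) = 40*(-40*√(-4) + 16) = 40*(-40*2*I + 16) = 40*(-80*I + 16) = 40*(16 - 80*I) = 640 - 3200*I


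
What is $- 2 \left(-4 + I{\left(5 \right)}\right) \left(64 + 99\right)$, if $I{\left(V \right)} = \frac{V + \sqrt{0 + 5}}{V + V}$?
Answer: $1141 - \frac{163 \sqrt{5}}{5} \approx 1068.1$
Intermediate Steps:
$I{\left(V \right)} = \frac{V + \sqrt{5}}{2 V}$
$- 2 \left(-4 + I{\left(5 \right)}\right) \left(64 + 99\right) = - 2 \left(-4 + \frac{5 + \sqrt{5}}{2 \cdot 5}\right) \left(64 + 99\right) = - 2 \left(-4 + \frac{1}{2} \cdot \frac{1}{5} \left(5 + \sqrt{5}\right)\right) 163 = - 2 \left(-4 + \left(\frac{1}{2} + \frac{\sqrt{5}}{10}\right)\right) 163 = - 2 \left(- \frac{7}{2} + \frac{\sqrt{5}}{10}\right) 163 = \left(7 - \frac{\sqrt{5}}{5}\right) 163 = 1141 - \frac{163 \sqrt{5}}{5}$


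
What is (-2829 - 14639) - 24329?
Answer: -41797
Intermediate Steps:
(-2829 - 14639) - 24329 = -17468 - 24329 = -41797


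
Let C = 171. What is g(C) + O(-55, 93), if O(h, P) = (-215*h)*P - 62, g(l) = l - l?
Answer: 1099663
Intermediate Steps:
g(l) = 0
O(h, P) = -62 - 215*P*h (O(h, P) = -215*P*h - 62 = -62 - 215*P*h)
g(C) + O(-55, 93) = 0 + (-62 - 215*93*(-55)) = 0 + (-62 + 1099725) = 0 + 1099663 = 1099663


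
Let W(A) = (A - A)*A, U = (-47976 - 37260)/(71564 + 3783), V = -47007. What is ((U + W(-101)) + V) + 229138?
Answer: 13722939221/75347 ≈ 1.8213e+5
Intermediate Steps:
U = -85236/75347 ≈ -1.1312
W(A) = 0 (W(A) = 0*A = 0)
((U + W(-101)) + V) + 229138 = ((-85236/75347 + 0) - 47007) + 229138 = (-85236/75347 - 47007) + 229138 = -3541921665/75347 + 229138 = 13722939221/75347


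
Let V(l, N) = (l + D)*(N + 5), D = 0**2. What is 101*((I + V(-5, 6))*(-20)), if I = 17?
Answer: 76760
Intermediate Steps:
D = 0
V(l, N) = l*(5 + N) (V(l, N) = (l + 0)*(N + 5) = l*(5 + N))
101*((I + V(-5, 6))*(-20)) = 101*((17 - 5*(5 + 6))*(-20)) = 101*((17 - 5*11)*(-20)) = 101*((17 - 55)*(-20)) = 101*(-38*(-20)) = 101*760 = 76760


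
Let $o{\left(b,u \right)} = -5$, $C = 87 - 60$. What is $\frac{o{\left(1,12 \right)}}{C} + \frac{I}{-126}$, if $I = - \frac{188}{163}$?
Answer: $- \frac{5423}{30807} \approx -0.17603$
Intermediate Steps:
$C = 27$ ($C = 87 - 60 = 27$)
$I = - \frac{188}{163}$ ($I = \left(-188\right) \frac{1}{163} = - \frac{188}{163} \approx -1.1534$)
$\frac{o{\left(1,12 \right)}}{C} + \frac{I}{-126} = - \frac{5}{27} - \frac{188}{163 \left(-126\right)} = \left(-5\right) \frac{1}{27} - - \frac{94}{10269} = - \frac{5}{27} + \frac{94}{10269} = - \frac{5423}{30807}$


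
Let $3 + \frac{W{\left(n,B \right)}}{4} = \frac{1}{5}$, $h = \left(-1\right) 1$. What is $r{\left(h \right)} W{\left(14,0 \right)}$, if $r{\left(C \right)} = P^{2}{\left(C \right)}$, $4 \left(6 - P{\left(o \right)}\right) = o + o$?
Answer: $- \frac{2366}{5} \approx -473.2$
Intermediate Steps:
$P{\left(o \right)} = 6 - \frac{o}{2}$ ($P{\left(o \right)} = 6 - \frac{o + o}{4} = 6 - \frac{2 o}{4} = 6 - \frac{o}{2}$)
$h = -1$
$W{\left(n,B \right)} = - \frac{56}{5}$ ($W{\left(n,B \right)} = -12 + \frac{4}{5} = - \frac{56}{5}$)
$r{\left(C \right)} = \left(6 - \frac{C}{2}\right)^{2}$
$r{\left(h \right)} W{\left(14,0 \right)} = \frac{\left(-12 - 1\right)^{2}}{4} \left(- \frac{56}{5}\right) = \frac{\left(-13\right)^{2}}{4} \left(- \frac{56}{5}\right) = \frac{1}{4} \cdot 169 \left(- \frac{56}{5}\right) = \frac{169}{4} \left(- \frac{56}{5}\right) = - \frac{2366}{5}$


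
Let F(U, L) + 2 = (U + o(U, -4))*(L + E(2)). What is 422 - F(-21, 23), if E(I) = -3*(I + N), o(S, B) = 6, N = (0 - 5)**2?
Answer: -446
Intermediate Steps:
N = 25 (N = (-5)**2 = 25)
E(I) = -75 - 3*I (E(I) = -3*(I + 25) = -3*(25 + I) = -75 - 3*I)
F(U, L) = -2 + (-81 + L)*(6 + U) (F(U, L) = -2 + (U + 6)*(L + (-75 - 3*2)) = -2 + (6 + U)*(L + (-75 - 6)) = -2 + (6 + U)*(L - 81) = -2 + (6 + U)*(-81 + L) = -2 + (-81 + L)*(6 + U))
422 - F(-21, 23) = 422 - (-488 - 81*(-21) + 6*23 + 23*(-21)) = 422 - (-488 + 1701 + 138 - 483) = 422 - 1*868 = 422 - 868 = -446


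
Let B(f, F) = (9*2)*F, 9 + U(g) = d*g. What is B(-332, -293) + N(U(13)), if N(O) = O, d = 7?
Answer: -5192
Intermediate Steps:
U(g) = -9 + 7*g
B(f, F) = 18*F
B(-332, -293) + N(U(13)) = 18*(-293) + (-9 + 7*13) = -5274 + (-9 + 91) = -5274 + 82 = -5192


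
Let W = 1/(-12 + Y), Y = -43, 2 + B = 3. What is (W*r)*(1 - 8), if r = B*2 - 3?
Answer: -7/55 ≈ -0.12727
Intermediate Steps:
B = 1 (B = -2 + 3 = 1)
W = -1/55 (W = 1/(-12 - 43) = 1/(-55) = -1/55 ≈ -0.018182)
r = -1 (r = 1*2 - 3 = 2 - 3 = -1)
(W*r)*(1 - 8) = (-1/55*(-1))*(1 - 8) = (1/55)*(-7) = -7/55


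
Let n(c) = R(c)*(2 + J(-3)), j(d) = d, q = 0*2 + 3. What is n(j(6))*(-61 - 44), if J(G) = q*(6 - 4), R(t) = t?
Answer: -5040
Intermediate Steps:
q = 3 (q = 0 + 3 = 3)
J(G) = 6 (J(G) = 3*(6 - 4) = 3*2 = 6)
n(c) = 8*c (n(c) = c*(2 + 6) = c*8 = 8*c)
n(j(6))*(-61 - 44) = (8*6)*(-61 - 44) = 48*(-105) = -5040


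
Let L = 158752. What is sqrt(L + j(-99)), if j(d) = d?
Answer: sqrt(158653) ≈ 398.31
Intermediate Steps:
sqrt(L + j(-99)) = sqrt(158752 - 99) = sqrt(158653)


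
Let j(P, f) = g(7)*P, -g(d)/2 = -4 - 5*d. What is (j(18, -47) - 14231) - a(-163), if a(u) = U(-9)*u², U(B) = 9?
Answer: -251948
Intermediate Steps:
g(d) = 8 + 10*d (g(d) = -2*(-4 - 5*d) = 8 + 10*d)
j(P, f) = 78*P (j(P, f) = (8 + 10*7)*P = (8 + 70)*P = 78*P)
a(u) = 9*u²
(j(18, -47) - 14231) - a(-163) = (78*18 - 14231) - 9*(-163)² = (1404 - 14231) - 9*26569 = -12827 - 1*239121 = -12827 - 239121 = -251948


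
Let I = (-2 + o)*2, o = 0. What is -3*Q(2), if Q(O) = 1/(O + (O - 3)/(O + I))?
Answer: -6/5 ≈ -1.2000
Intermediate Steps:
I = -4 (I = (-2 + 0)*2 = -2*2 = -4)
Q(O) = 1/(O + (-3 + O)/(-4 + O)) (Q(O) = 1/(O + (O - 3)/(O - 4)) = 1/(O + (-3 + O)/(-4 + O)))
-3*Q(2) = -3*(4 - 1*2)/(3 - 1*2² + 3*2) = -3*(4 - 2)/(3 - 1*4 + 6) = -3*2/(3 - 4 + 6) = -3*2/5 = -3*⅖ = -6/5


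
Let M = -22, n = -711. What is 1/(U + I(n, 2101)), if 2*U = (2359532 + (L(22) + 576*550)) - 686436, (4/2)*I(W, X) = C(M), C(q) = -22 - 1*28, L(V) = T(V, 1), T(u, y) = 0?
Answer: 1/994923 ≈ 1.0051e-6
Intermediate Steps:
L(V) = 0
C(q) = -50 (C(q) = -22 - 28 = -50)
I(W, X) = -25 (I(W, X) = (½)*(-50) = -25)
U = 994948 (U = ((2359532 + (0 + 576*550)) - 686436)/2 = ((2359532 + (0 + 316800)) - 686436)/2 = ((2359532 + 316800) - 686436)/2 = (2676332 - 686436)/2 = (½)*1989896 = 994948)
1/(U + I(n, 2101)) = 1/(994948 - 25) = 1/994923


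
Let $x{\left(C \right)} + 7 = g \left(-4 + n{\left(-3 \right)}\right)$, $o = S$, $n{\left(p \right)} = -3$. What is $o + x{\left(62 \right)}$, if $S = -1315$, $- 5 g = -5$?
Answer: $-1329$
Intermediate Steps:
$g = 1$ ($g = \left(- \frac{1}{5}\right) \left(-5\right) = 1$)
$o = -1315$
$x{\left(C \right)} = -14$ ($x{\left(C \right)} = -7 + 1 \left(-4 - 3\right) = -7 + 1 \left(-7\right) = -7 - 7 = -14$)
$o + x{\left(62 \right)} = -1315 - 14 = -1329$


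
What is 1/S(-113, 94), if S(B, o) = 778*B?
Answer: -1/87914 ≈ -1.1375e-5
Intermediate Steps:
1/S(-113, 94) = 1/(778*(-113)) = 1/(-87914) = -1/87914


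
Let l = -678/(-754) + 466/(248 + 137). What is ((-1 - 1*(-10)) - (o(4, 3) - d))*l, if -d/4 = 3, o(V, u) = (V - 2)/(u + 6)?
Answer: -306197/45045 ≈ -6.7976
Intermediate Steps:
o(V, u) = (-2 + V)/(6 + u)
d = -12 (d = -4*3 = -12)
l = 306197/145145 (l = -678*(-1/754) + 466/385 = 339/377 + 466*(1/385) = 339/377 + 466/385 = 306197/145145 ≈ 2.1096)
((-1 - 1*(-10)) - (o(4, 3) - d))*l = ((-1 - 1*(-10)) - ((-2 + 4)/(6 + 3) - 1*(-12)))*(306197/145145) = ((-1 + 10) - (2/9 + 12))*(306197/145145) = (9 - ((⅑)*2 + 12))*(306197/145145) = (9 - (2/9 + 12))*(306197/145145) = (9 - 1*110/9)*(306197/145145) = (9 - 110/9)*(306197/145145) = -29/9*306197/145145 = -306197/45045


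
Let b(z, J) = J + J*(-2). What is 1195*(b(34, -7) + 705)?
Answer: 850840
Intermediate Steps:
b(z, J) = -J (b(z, J) = J - 2*J = -J)
1195*(b(34, -7) + 705) = 1195*(-1*(-7) + 705) = 1195*(7 + 705) = 1195*712 = 850840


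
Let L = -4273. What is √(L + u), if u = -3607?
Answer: 2*I*√1970 ≈ 88.769*I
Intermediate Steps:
√(L + u) = √(-4273 - 3607) = √(-7880) = 2*I*√1970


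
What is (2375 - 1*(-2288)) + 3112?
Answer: 7775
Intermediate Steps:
(2375 - 1*(-2288)) + 3112 = (2375 + 2288) + 3112 = 4663 + 3112 = 7775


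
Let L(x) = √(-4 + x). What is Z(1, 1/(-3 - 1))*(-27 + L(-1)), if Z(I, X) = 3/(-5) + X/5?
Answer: 351/20 - 13*I*√5/20 ≈ 17.55 - 1.4534*I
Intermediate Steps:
Z(I, X) = -⅗ + X/5 (Z(I, X) = 3*(-⅕) + X*(⅕) = -⅗ + X/5)
Z(1, 1/(-3 - 1))*(-27 + L(-1)) = (-⅗ + 1/(5*(-3 - 1)))*(-27 + √(-4 - 1)) = (-⅗ + (⅕)/(-4))*(-27 + √(-5)) = (-⅗ + (⅕)*(-¼))*(-27 + I*√5) = (-⅗ - 1/20)*(-27 + I*√5) = -13*(-27 + I*√5)/20 = 351/20 - 13*I*√5/20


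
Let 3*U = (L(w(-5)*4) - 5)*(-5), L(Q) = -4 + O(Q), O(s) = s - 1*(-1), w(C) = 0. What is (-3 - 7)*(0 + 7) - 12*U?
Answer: -230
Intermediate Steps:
O(s) = 1 + s (O(s) = s + 1 = 1 + s)
L(Q) = -3 + Q (L(Q) = -4 + (1 + Q) = -3 + Q)
U = 40/3 (U = (((-3 + 0*4) - 5)*(-5))/3 = (((-3 + 0) - 5)*(-5))/3 = ((-3 - 5)*(-5))/3 = (-8*(-5))/3 = (⅓)*40 = 40/3 ≈ 13.333)
(-3 - 7)*(0 + 7) - 12*U = (-3 - 7)*(0 + 7) - 12*40/3 = -10*7 - 160 = -70 - 160 = -230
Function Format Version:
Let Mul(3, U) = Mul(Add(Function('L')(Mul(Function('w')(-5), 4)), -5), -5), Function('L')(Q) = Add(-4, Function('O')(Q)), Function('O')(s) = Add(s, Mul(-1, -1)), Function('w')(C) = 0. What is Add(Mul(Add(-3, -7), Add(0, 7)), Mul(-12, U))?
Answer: -230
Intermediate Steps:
Function('O')(s) = Add(1, s) (Function('O')(s) = Add(s, 1) = Add(1, s))
Function('L')(Q) = Add(-3, Q) (Function('L')(Q) = Add(-4, Add(1, Q)) = Add(-3, Q))
U = Rational(40, 3) (U = Mul(Rational(1, 3), Mul(Add(Add(-3, Mul(0, 4)), -5), -5)) = Mul(Rational(1, 3), Mul(Add(Add(-3, 0), -5), -5)) = Mul(Rational(1, 3), Mul(Add(-3, -5), -5)) = Mul(Rational(1, 3), Mul(-8, -5)) = Mul(Rational(1, 3), 40) = Rational(40, 3) ≈ 13.333)
Add(Mul(Add(-3, -7), Add(0, 7)), Mul(-12, U)) = Add(Mul(Add(-3, -7), Add(0, 7)), Mul(-12, Rational(40, 3))) = Add(Mul(-10, 7), -160) = Add(-70, -160) = -230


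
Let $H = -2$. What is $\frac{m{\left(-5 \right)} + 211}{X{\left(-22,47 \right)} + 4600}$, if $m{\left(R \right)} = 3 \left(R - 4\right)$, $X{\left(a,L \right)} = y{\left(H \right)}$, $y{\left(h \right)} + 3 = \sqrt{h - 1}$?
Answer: $\frac{211462}{5283103} - \frac{46 i \sqrt{3}}{5283103} \approx 0.040026 - 1.5081 \cdot 10^{-5} i$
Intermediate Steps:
$y{\left(h \right)} = -3 + \sqrt{-1 + h}$ ($y{\left(h \right)} = -3 + \sqrt{h - 1} = -3 + \sqrt{-1 + h}$)
$X{\left(a,L \right)} = -3 + i \sqrt{3}$ ($X{\left(a,L \right)} = -3 + \sqrt{-1 - 2} = -3 + \sqrt{-3} = -3 + i \sqrt{3}$)
$m{\left(R \right)} = -12 + 3 R$ ($m{\left(R \right)} = 3 \left(-4 + R\right) = -12 + 3 R$)
$\frac{m{\left(-5 \right)} + 211}{X{\left(-22,47 \right)} + 4600} = \frac{\left(-12 + 3 \left(-5\right)\right) + 211}{\left(-3 + i \sqrt{3}\right) + 4600} = \frac{\left(-12 - 15\right) + 211}{4597 + i \sqrt{3}} = \frac{-27 + 211}{4597 + i \sqrt{3}} = \frac{184}{4597 + i \sqrt{3}}$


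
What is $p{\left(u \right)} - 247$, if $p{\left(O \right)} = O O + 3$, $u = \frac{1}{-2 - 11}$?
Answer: $- \frac{41235}{169} \approx -243.99$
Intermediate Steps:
$u = - \frac{1}{13}$ ($u = \frac{1}{-13} = - \frac{1}{13} \approx -0.076923$)
$p{\left(O \right)} = 3 + O^{2}$ ($p{\left(O \right)} = O^{2} + 3 = 3 + O^{2}$)
$p{\left(u \right)} - 247 = \left(3 + \left(- \frac{1}{13}\right)^{2}\right) - 247 = \left(3 + \frac{1}{169}\right) - 247 = \frac{508}{169} - 247 = - \frac{41235}{169}$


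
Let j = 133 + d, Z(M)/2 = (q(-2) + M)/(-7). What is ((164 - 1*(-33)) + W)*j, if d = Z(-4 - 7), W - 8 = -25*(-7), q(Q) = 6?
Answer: 357580/7 ≈ 51083.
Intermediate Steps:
Z(M) = -12/7 - 2*M/7 (Z(M) = 2*((6 + M)/(-7)) = 2*((6 + M)*(-⅐)) = 2*(-6/7 - M/7) = -12/7 - 2*M/7)
W = 183 (W = 8 - 25*(-7) = 8 + 175 = 183)
d = 10/7 (d = -12/7 - 2*(-4 - 7)/7 = -12/7 - 2/7*(-11) = -12/7 + 22/7 = 10/7 ≈ 1.4286)
j = 941/7 (j = 133 + 10/7 = 941/7 ≈ 134.43)
((164 - 1*(-33)) + W)*j = ((164 - 1*(-33)) + 183)*(941/7) = ((164 + 33) + 183)*(941/7) = (197 + 183)*(941/7) = 380*(941/7) = 357580/7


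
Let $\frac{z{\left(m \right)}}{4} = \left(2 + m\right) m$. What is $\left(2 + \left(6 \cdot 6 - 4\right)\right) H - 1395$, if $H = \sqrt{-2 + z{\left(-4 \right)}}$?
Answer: $-1395 + 34 \sqrt{30} \approx -1208.8$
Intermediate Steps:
$z{\left(m \right)} = 4 m \left(2 + m\right)$ ($z{\left(m \right)} = 4 \left(2 + m\right) m = 4 m \left(2 + m\right)$)
$H = \sqrt{30}$ ($H = \sqrt{-2 + 4 \left(-4\right) \left(2 - 4\right)} = \sqrt{-2 + 4 \left(-4\right) \left(-2\right)} = \sqrt{-2 + 32} = \sqrt{30} \approx 5.4772$)
$\left(2 + \left(6 \cdot 6 - 4\right)\right) H - 1395 = \left(2 + \left(6 \cdot 6 - 4\right)\right) \sqrt{30} - 1395 = \left(2 + \left(36 - 4\right)\right) \sqrt{30} - 1395 = \left(2 + 32\right) \sqrt{30} - 1395 = 34 \sqrt{30} - 1395 = -1395 + 34 \sqrt{30}$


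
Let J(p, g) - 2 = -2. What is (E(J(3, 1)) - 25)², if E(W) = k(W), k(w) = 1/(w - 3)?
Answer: 5776/9 ≈ 641.78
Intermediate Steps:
k(w) = 1/(-3 + w)
J(p, g) = 0 (J(p, g) = 2 - 2 = 0)
E(W) = 1/(-3 + W)
(E(J(3, 1)) - 25)² = (1/(-3 + 0) - 25)² = (1/(-3) - 25)² = (-⅓ - 25)² = (-76/3)² = 5776/9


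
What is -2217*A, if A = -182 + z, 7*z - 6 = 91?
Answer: 2609409/7 ≈ 3.7277e+5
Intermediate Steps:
z = 97/7 (z = 6/7 + (⅐)*91 = 6/7 + 13 = 97/7 ≈ 13.857)
A = -1177/7 (A = -182 + 97/7 = -1177/7 ≈ -168.14)
-2217*A = -2217*(-1177/7) = 2609409/7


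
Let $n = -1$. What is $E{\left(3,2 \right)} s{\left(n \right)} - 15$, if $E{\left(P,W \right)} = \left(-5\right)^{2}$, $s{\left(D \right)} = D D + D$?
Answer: $-15$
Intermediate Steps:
$s{\left(D \right)} = D + D^{2}$ ($s{\left(D \right)} = D^{2} + D = D + D^{2}$)
$E{\left(P,W \right)} = 25$
$E{\left(3,2 \right)} s{\left(n \right)} - 15 = 25 \left(- (1 - 1)\right) - 15 = 25 \left(\left(-1\right) 0\right) - 15 = 25 \cdot 0 - 15 = 0 - 15 = -15$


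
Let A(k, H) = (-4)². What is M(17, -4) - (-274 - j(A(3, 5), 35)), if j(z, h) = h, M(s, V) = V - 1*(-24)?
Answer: 329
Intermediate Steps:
M(s, V) = 24 + V (M(s, V) = V + 24 = 24 + V)
A(k, H) = 16
M(17, -4) - (-274 - j(A(3, 5), 35)) = (24 - 4) - (-274 - 1*35) = 20 - (-274 - 35) = 20 - 1*(-309) = 20 + 309 = 329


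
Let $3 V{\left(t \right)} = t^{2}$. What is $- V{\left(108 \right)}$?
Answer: $-3888$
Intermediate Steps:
$V{\left(t \right)} = \frac{t^{2}}{3}$
$- V{\left(108 \right)} = - \frac{108^{2}}{3} = - \frac{11664}{3} = \left(-1\right) 3888 = -3888$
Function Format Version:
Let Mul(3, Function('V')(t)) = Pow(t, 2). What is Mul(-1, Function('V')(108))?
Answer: -3888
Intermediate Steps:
Function('V')(t) = Mul(Rational(1, 3), Pow(t, 2))
Mul(-1, Function('V')(108)) = Mul(-1, Mul(Rational(1, 3), Pow(108, 2))) = Mul(-1, Mul(Rational(1, 3), 11664)) = Mul(-1, 3888) = -3888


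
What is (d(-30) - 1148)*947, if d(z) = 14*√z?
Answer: -1087156 + 13258*I*√30 ≈ -1.0872e+6 + 72617.0*I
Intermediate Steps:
(d(-30) - 1148)*947 = (14*√(-30) - 1148)*947 = (14*(I*√30) - 1148)*947 = (14*I*√30 - 1148)*947 = (-1148 + 14*I*√30)*947 = -1087156 + 13258*I*√30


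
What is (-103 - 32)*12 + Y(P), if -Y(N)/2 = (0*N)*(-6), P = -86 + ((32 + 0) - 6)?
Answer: -1620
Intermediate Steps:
P = -60 (P = -86 + (32 - 6) = -86 + 26 = -60)
Y(N) = 0 (Y(N) = -2*0*N*(-6) = -0*(-6) = -2*0 = 0)
(-103 - 32)*12 + Y(P) = (-103 - 32)*12 + 0 = -135*12 + 0 = -1620 + 0 = -1620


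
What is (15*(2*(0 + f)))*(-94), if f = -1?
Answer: 2820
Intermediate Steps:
(15*(2*(0 + f)))*(-94) = (15*(2*(0 - 1)))*(-94) = (15*(2*(-1)))*(-94) = (15*(-2))*(-94) = -30*(-94) = 2820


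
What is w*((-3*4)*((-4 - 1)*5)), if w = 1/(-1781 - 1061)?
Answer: -150/1421 ≈ -0.10556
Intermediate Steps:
w = -1/2842 (w = 1/(-2842) = -1/2842 ≈ -0.00035186)
w*((-3*4)*((-4 - 1)*5)) = -(-3*4)*(-4 - 1)*5/2842 = -(-6)*(-5*5)/1421 = -(-6)*(-25)/1421 = -1/2842*300 = -150/1421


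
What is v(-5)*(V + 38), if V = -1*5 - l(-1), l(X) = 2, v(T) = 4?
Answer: 124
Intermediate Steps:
V = -7 (V = -1*5 - 1*2 = -5 - 2 = -7)
v(-5)*(V + 38) = 4*(-7 + 38) = 4*31 = 124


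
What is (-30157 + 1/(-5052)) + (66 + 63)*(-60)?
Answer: -191455645/5052 ≈ -37897.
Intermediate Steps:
(-30157 + 1/(-5052)) + (66 + 63)*(-60) = (-30157 - 1/5052) + 129*(-60) = -152353165/5052 - 7740 = -191455645/5052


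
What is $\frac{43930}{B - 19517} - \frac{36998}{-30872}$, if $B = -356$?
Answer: $- \frac{18263109}{18044684} \approx -1.0121$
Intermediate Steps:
$\frac{43930}{B - 19517} - \frac{36998}{-30872} = \frac{43930}{-356 - 19517} - \frac{36998}{-30872} = \frac{43930}{-356 - 19517} - - \frac{18499}{15436} = \frac{43930}{-19873} + \frac{18499}{15436} = 43930 \left(- \frac{1}{19873}\right) + \frac{18499}{15436} = - \frac{43930}{19873} + \frac{18499}{15436} = - \frac{18263109}{18044684}$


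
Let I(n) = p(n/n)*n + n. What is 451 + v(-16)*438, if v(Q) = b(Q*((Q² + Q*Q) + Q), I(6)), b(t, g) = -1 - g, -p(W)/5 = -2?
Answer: -28895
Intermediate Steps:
p(W) = 10 (p(W) = -5*(-2) = 10)
I(n) = 11*n (I(n) = 10*n + n = 11*n)
v(Q) = -67 (v(Q) = -1 - 11*6 = -1 - 1*66 = -1 - 66 = -67)
451 + v(-16)*438 = 451 - 67*438 = 451 - 29346 = -28895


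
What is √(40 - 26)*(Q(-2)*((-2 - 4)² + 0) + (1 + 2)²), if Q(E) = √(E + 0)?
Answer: 9*√14 + 72*I*√7 ≈ 33.675 + 190.49*I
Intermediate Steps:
Q(E) = √E
√(40 - 26)*(Q(-2)*((-2 - 4)² + 0) + (1 + 2)²) = √(40 - 26)*(√(-2)*((-2 - 4)² + 0) + (1 + 2)²) = √14*((I*√2)*((-6)² + 0) + 3²) = √14*((I*√2)*(36 + 0) + 9) = √14*((I*√2)*36 + 9) = √14*(36*I*√2 + 9) = √14*(9 + 36*I*√2)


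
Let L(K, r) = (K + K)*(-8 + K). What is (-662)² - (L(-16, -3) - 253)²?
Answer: 173019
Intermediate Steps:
L(K, r) = 2*K*(-8 + K) (L(K, r) = (2*K)*(-8 + K) = 2*K*(-8 + K))
(-662)² - (L(-16, -3) - 253)² = (-662)² - (2*(-16)*(-8 - 16) - 253)² = 438244 - (2*(-16)*(-24) - 253)² = 438244 - (768 - 253)² = 438244 - 1*515² = 438244 - 1*265225 = 438244 - 265225 = 173019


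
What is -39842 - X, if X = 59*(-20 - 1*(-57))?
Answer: -42025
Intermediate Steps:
X = 2183 (X = 59*(-20 + 57) = 59*37 = 2183)
-39842 - X = -39842 - 1*2183 = -39842 - 2183 = -42025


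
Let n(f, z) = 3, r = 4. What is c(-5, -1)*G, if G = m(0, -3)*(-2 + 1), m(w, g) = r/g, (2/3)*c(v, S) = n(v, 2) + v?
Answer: -4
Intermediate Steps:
c(v, S) = 9/2 + 3*v/2 (c(v, S) = 3*(3 + v)/2 = 9/2 + 3*v/2)
m(w, g) = 4/g
G = 4/3 (G = (4/(-3))*(-2 + 1) = (4*(-⅓))*(-1) = -4/3*(-1) = 4/3 ≈ 1.3333)
c(-5, -1)*G = (9/2 + (3/2)*(-5))*(4/3) = (9/2 - 15/2)*(4/3) = -3*4/3 = -4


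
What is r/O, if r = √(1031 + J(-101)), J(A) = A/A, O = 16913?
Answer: 2*√258/16913 ≈ 0.0018994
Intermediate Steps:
J(A) = 1
r = 2*√258 (r = √(1031 + 1) = √1032 = 2*√258 ≈ 32.125)
r/O = (2*√258)/16913 = (2*√258)*(1/16913) = 2*√258/16913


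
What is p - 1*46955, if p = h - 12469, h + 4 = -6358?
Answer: -65786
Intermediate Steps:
h = -6362 (h = -4 - 6358 = -6362)
p = -18831 (p = -6362 - 12469 = -18831)
p - 1*46955 = -18831 - 1*46955 = -18831 - 46955 = -65786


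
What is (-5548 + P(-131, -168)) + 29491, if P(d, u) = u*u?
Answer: 52167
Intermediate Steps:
P(d, u) = u²
(-5548 + P(-131, -168)) + 29491 = (-5548 + (-168)²) + 29491 = (-5548 + 28224) + 29491 = 22676 + 29491 = 52167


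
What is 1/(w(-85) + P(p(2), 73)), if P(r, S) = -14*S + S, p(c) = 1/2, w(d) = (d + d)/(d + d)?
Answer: -1/948 ≈ -0.0010549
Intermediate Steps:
w(d) = 1 (w(d) = (2*d)/((2*d)) = (1/(2*d))*(2*d) = 1)
p(c) = ½ (p(c) = 1*(½) = ½)
P(r, S) = -13*S
1/(w(-85) + P(p(2), 73)) = 1/(1 - 13*73) = 1/(1 - 949) = 1/(-948) = -1/948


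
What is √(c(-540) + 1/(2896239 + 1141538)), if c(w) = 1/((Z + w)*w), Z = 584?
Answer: I*√2674271410834485/7994798460 ≈ 0.0064684*I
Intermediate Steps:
c(w) = 1/(w*(584 + w)) (c(w) = 1/((584 + w)*w) = 1/(w*(584 + w)))
√(c(-540) + 1/(2896239 + 1141538)) = √(1/((-540)*(584 - 540)) + 1/(2896239 + 1141538)) = √(-1/540/44 + 1/4037777) = √(-1/540*1/44 + 1/4037777) = √(-1/23760 + 1/4037777) = √(-4014017/95937581520) = I*√2674271410834485/7994798460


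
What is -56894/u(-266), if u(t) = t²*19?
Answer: -28447/672182 ≈ -0.042320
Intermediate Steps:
u(t) = 19*t²
-56894/u(-266) = -56894/(19*(-266)²) = -56894/(19*70756) = -56894/1344364 = -56894*1/1344364 = -28447/672182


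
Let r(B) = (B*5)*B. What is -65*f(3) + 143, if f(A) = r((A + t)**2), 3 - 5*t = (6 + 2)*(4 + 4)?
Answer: -58203353/25 ≈ -2.3281e+6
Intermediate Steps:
t = -61/5 (t = 3/5 - (6 + 2)*(4 + 4)/5 = 3/5 - 8*8/5 = 3/5 - 1/5*64 = 3/5 - 64/5 = -61/5 ≈ -12.200)
r(B) = 5*B**2 (r(B) = (5*B)*B = 5*B**2)
f(A) = 5*(-61/5 + A)**4 (f(A) = 5*((A - 61/5)**2)**2 = 5*((-61/5 + A)**2)**2 = 5*(-61/5 + A)**4)
-65*f(3) + 143 = -13*(-61 + 5*3)**4/25 + 143 = -13*(-61 + 15)**4/25 + 143 = -13*(-46)**4/25 + 143 = -13*4477456/25 + 143 = -65*4477456/125 + 143 = -58206928/25 + 143 = -58203353/25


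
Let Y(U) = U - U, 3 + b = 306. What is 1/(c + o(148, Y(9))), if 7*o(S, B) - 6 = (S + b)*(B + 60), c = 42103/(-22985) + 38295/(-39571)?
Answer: 909539435/3514252924142 ≈ 0.00025881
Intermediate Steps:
b = 303 (b = -3 + 306 = 303)
c = -2546268388/909539435 (c = 42103*(-1/22985) + 38295*(-1/39571) = -42103/22985 - 38295/39571 = -2546268388/909539435 ≈ -2.7995)
Y(U) = 0
o(S, B) = 6/7 + (60 + B)*(303 + S)/7 (o(S, B) = 6/7 + ((S + 303)*(B + 60))/7 = 6/7 + ((303 + S)*(60 + B))/7 = 6/7 + ((60 + B)*(303 + S))/7 = 6/7 + (60 + B)*(303 + S)/7)
1/(c + o(148, Y(9))) = 1/(-2546268388/909539435 + (2598 + (60/7)*148 + (303/7)*0 + (⅐)*0*148)) = 1/(-2546268388/909539435 + (2598 + 8880/7 + 0 + 0)) = 1/(-2546268388/909539435 + 27066/7) = 1/(3514252924142/909539435) = 909539435/3514252924142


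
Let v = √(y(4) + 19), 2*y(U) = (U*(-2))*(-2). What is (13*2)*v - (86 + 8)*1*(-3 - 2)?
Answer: 470 + 78*√3 ≈ 605.10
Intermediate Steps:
y(U) = 2*U (y(U) = ((U*(-2))*(-2))/2 = (-2*U*(-2))/2 = (4*U)/2 = 2*U)
v = 3*√3 (v = √(2*4 + 19) = √(8 + 19) = √27 = 3*√3 ≈ 5.1962)
(13*2)*v - (86 + 8)*1*(-3 - 2) = (13*2)*(3*√3) - (86 + 8)*1*(-3 - 2) = 26*(3*√3) - 94*1*(-5) = 78*√3 - 94*(-5) = 78*√3 - 1*(-470) = 78*√3 + 470 = 470 + 78*√3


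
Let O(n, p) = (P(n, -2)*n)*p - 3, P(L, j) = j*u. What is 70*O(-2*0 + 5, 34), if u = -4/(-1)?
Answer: -95410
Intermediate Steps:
u = 4 (u = -4*(-1) = 4)
P(L, j) = 4*j (P(L, j) = j*4 = 4*j)
O(n, p) = -3 - 8*n*p (O(n, p) = ((4*(-2))*n)*p - 3 = (-8*n)*p - 3 = -8*n*p - 3 = -3 - 8*n*p)
70*O(-2*0 + 5, 34) = 70*(-3 - 8*(-2*0 + 5)*34) = 70*(-3 - 8*(0 + 5)*34) = 70*(-3 - 8*5*34) = 70*(-3 - 1360) = 70*(-1363) = -95410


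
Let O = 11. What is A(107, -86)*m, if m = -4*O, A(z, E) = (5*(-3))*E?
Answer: -56760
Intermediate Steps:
A(z, E) = -15*E
m = -44 (m = -4*11 = -44)
A(107, -86)*m = -15*(-86)*(-44) = 1290*(-44) = -56760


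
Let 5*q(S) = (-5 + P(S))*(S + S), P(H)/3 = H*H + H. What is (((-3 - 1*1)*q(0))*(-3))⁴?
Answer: 0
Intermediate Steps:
P(H) = 3*H + 3*H² (P(H) = 3*(H*H + H) = 3*(H² + H) = 3*(H + H²) = 3*H + 3*H²)
q(S) = 2*S*(-5 + 3*S*(1 + S))/5 (q(S) = ((-5 + 3*S*(1 + S))*(S + S))/5 = ((-5 + 3*S*(1 + S))*(2*S))/5 = (2*S*(-5 + 3*S*(1 + S)))/5 = 2*S*(-5 + 3*S*(1 + S))/5)
(((-3 - 1*1)*q(0))*(-3))⁴ = (((-3 - 1*1)*((⅖)*0*(-5 + 3*0*(1 + 0))))*(-3))⁴ = (((-3 - 1)*((⅖)*0*(-5 + 3*0*1)))*(-3))⁴ = (-8*0*(-5 + 0)/5*(-3))⁴ = (-8*0*(-5)/5*(-3))⁴ = (-4*0*(-3))⁴ = (0*(-3))⁴ = 0⁴ = 0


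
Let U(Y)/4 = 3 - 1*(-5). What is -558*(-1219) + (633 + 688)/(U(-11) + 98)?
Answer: 88427581/130 ≈ 6.8021e+5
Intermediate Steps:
U(Y) = 32 (U(Y) = 4*(3 - 1*(-5)) = 4*(3 + 5) = 4*8 = 32)
-558*(-1219) + (633 + 688)/(U(-11) + 98) = -558*(-1219) + (633 + 688)/(32 + 98) = 680202 + 1321/130 = 88427581/130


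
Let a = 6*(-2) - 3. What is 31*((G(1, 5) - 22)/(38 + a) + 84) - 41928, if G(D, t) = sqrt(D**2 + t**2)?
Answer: -905134/23 + 31*sqrt(26)/23 ≈ -39347.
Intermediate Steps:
a = -15 (a = -12 - 3 = -15)
31*((G(1, 5) - 22)/(38 + a) + 84) - 41928 = 31*((sqrt(1**2 + 5**2) - 22)/(38 - 15) + 84) - 41928 = 31*((sqrt(1 + 25) - 22)/23 + 84) - 41928 = 31*((sqrt(26) - 22)*(1/23) + 84) - 41928 = 31*((-22 + sqrt(26))*(1/23) + 84) - 41928 = 31*((-22/23 + sqrt(26)/23) + 84) - 41928 = 31*(1910/23 + sqrt(26)/23) - 41928 = (59210/23 + 31*sqrt(26)/23) - 41928 = -905134/23 + 31*sqrt(26)/23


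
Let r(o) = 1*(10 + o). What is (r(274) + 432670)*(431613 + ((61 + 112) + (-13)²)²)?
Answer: 237508606458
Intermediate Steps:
r(o) = 10 + o
(r(274) + 432670)*(431613 + ((61 + 112) + (-13)²)²) = ((10 + 274) + 432670)*(431613 + ((61 + 112) + (-13)²)²) = (284 + 432670)*(431613 + (173 + 169)²) = 432954*(431613 + 342²) = 432954*(431613 + 116964) = 432954*548577 = 237508606458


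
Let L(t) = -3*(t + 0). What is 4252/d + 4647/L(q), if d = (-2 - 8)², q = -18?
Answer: 57859/450 ≈ 128.58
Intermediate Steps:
L(t) = -3*t
d = 100 (d = (-10)² = 100)
4252/d + 4647/L(q) = 4252/100 + 4647/((-3*(-18))) = 4252*(1/100) + 4647/54 = 1063/25 + 4647*(1/54) = 1063/25 + 1549/18 = 57859/450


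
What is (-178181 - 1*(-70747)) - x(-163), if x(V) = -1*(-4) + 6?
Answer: -107444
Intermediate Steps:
x(V) = 10 (x(V) = 4 + 6 = 10)
(-178181 - 1*(-70747)) - x(-163) = (-178181 - 1*(-70747)) - 1*10 = (-178181 + 70747) - 10 = -107434 - 10 = -107444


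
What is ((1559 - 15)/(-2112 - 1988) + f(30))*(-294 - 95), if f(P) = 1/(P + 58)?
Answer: 12814827/90200 ≈ 142.07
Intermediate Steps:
f(P) = 1/(58 + P)
((1559 - 15)/(-2112 - 1988) + f(30))*(-294 - 95) = ((1559 - 15)/(-2112 - 1988) + 1/(58 + 30))*(-294 - 95) = (1544/(-4100) + 1/88)*(-389) = (1544*(-1/4100) + 1/88)*(-389) = (-386/1025 + 1/88)*(-389) = -32943/90200*(-389) = 12814827/90200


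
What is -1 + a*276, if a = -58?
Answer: -16009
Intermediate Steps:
-1 + a*276 = -1 - 58*276 = -1 - 16008 = -16009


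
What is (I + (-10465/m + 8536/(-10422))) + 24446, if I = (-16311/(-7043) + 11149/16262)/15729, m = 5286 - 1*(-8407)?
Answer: 1047395891669845717167671/42848062040760593274 ≈ 24444.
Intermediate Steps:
m = 13693 (m = 5286 + 8407 = 13693)
I = 343771889/1801493740914 (I = (-16311*(-1/7043) + 11149*(1/16262))*(1/15729) = (16311/7043 + 11149/16262)*(1/15729) = (343771889/114533266)*(1/15729) = 343771889/1801493740914 ≈ 0.00019083)
(I + (-10465/m + 8536/(-10422))) + 24446 = (343771889/1801493740914 + (-10465/13693 + 8536/(-10422))) + 24446 = (343771889/1801493740914 + (-10465*1/13693 + 8536*(-1/10422))) + 24446 = (343771889/1801493740914 + (-10465/13693 - 4268/5211)) + 24446 = (343771889/1801493740914 - 112974839/71354223) + 24446 = -67832978587746008533/42848062040760593274 + 24446 = 1047395891669845717167671/42848062040760593274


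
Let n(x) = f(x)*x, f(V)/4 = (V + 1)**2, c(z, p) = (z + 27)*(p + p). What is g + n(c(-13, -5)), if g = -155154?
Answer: -10974914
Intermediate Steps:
c(z, p) = 2*p*(27 + z) (c(z, p) = (27 + z)*(2*p) = 2*p*(27 + z))
f(V) = 4*(1 + V)**2 (f(V) = 4*(V + 1)**2 = 4*(1 + V)**2)
n(x) = 4*x*(1 + x)**2 (n(x) = (4*(1 + x)**2)*x = 4*x*(1 + x)**2)
g + n(c(-13, -5)) = -155154 + 4*(2*(-5)*(27 - 13))*(1 + 2*(-5)*(27 - 13))**2 = -155154 + 4*(2*(-5)*14)*(1 + 2*(-5)*14)**2 = -155154 + 4*(-140)*(1 - 140)**2 = -155154 + 4*(-140)*(-139)**2 = -155154 + 4*(-140)*19321 = -155154 - 10819760 = -10974914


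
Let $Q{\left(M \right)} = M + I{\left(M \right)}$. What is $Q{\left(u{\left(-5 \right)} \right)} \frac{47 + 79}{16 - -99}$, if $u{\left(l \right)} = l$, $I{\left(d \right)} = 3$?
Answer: $- \frac{252}{115} \approx -2.1913$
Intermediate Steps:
$Q{\left(M \right)} = 3 + M$ ($Q{\left(M \right)} = M + 3 = 3 + M$)
$Q{\left(u{\left(-5 \right)} \right)} \frac{47 + 79}{16 - -99} = \left(3 - 5\right) \frac{47 + 79}{16 - -99} = - 2 \frac{126}{16 + 99} = - 2 \cdot \frac{126}{115} = - 2 \cdot 126 \cdot \frac{1}{115} = \left(-2\right) \frac{126}{115} = - \frac{252}{115}$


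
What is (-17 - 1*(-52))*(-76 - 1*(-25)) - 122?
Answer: -1907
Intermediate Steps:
(-17 - 1*(-52))*(-76 - 1*(-25)) - 122 = (-17 + 52)*(-76 + 25) - 122 = 35*(-51) - 122 = -1785 - 122 = -1907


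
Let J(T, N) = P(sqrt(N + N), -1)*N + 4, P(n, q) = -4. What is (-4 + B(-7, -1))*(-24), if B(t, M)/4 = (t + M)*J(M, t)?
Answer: 24672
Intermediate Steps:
J(T, N) = 4 - 4*N (J(T, N) = -4*N + 4 = 4 - 4*N)
B(t, M) = 4*(4 - 4*t)*(M + t) (B(t, M) = 4*((t + M)*(4 - 4*t)) = 4*((M + t)*(4 - 4*t)) = 4*((4 - 4*t)*(M + t)) = 4*(4 - 4*t)*(M + t))
(-4 + B(-7, -1))*(-24) = (-4 + 16*(1 - 1*(-7))*(-1 - 7))*(-24) = (-4 + 16*(1 + 7)*(-8))*(-24) = (-4 + 16*8*(-8))*(-24) = (-4 - 1024)*(-24) = -1028*(-24) = 24672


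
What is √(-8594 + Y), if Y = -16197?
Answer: I*√24791 ≈ 157.45*I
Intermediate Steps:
√(-8594 + Y) = √(-8594 - 16197) = √(-24791) = I*√24791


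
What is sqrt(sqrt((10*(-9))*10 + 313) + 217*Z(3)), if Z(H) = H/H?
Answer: sqrt(217 + I*sqrt(587)) ≈ 14.754 + 0.82108*I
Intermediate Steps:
Z(H) = 1
sqrt(sqrt((10*(-9))*10 + 313) + 217*Z(3)) = sqrt(sqrt((10*(-9))*10 + 313) + 217*1) = sqrt(sqrt(-90*10 + 313) + 217) = sqrt(sqrt(-900 + 313) + 217) = sqrt(sqrt(-587) + 217) = sqrt(I*sqrt(587) + 217) = sqrt(217 + I*sqrt(587))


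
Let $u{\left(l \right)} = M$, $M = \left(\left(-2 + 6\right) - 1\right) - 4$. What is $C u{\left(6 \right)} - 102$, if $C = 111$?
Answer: $-213$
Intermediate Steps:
$M = -1$ ($M = \left(4 - 1\right) - 4 = 3 - 4 = -1$)
$u{\left(l \right)} = -1$
$C u{\left(6 \right)} - 102 = 111 \left(-1\right) - 102 = -111 - 102 = -213$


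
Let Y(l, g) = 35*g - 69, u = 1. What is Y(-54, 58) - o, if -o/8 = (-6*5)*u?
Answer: 1721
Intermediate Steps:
Y(l, g) = -69 + 35*g
o = 240 (o = -8*(-6*5) = -(-240) = -8*(-30) = 240)
Y(-54, 58) - o = (-69 + 35*58) - 1*240 = (-69 + 2030) - 240 = 1961 - 240 = 1721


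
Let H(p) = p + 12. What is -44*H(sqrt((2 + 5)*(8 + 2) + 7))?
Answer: -528 - 44*sqrt(77) ≈ -914.10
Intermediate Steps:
H(p) = 12 + p
-44*H(sqrt((2 + 5)*(8 + 2) + 7)) = -44*(12 + sqrt((2 + 5)*(8 + 2) + 7)) = -44*(12 + sqrt(7*10 + 7)) = -44*(12 + sqrt(70 + 7)) = -44*(12 + sqrt(77)) = -528 - 44*sqrt(77)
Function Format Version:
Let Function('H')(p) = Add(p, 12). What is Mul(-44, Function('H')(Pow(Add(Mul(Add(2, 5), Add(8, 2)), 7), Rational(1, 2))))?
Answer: Add(-528, Mul(-44, Pow(77, Rational(1, 2)))) ≈ -914.10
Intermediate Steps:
Function('H')(p) = Add(12, p)
Mul(-44, Function('H')(Pow(Add(Mul(Add(2, 5), Add(8, 2)), 7), Rational(1, 2)))) = Mul(-44, Add(12, Pow(Add(Mul(Add(2, 5), Add(8, 2)), 7), Rational(1, 2)))) = Mul(-44, Add(12, Pow(Add(Mul(7, 10), 7), Rational(1, 2)))) = Mul(-44, Add(12, Pow(Add(70, 7), Rational(1, 2)))) = Mul(-44, Add(12, Pow(77, Rational(1, 2)))) = Add(-528, Mul(-44, Pow(77, Rational(1, 2))))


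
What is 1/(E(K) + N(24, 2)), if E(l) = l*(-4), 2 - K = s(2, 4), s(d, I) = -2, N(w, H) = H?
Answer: -1/14 ≈ -0.071429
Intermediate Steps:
K = 4 (K = 2 - 1*(-2) = 2 + 2 = 4)
E(l) = -4*l
1/(E(K) + N(24, 2)) = 1/(-4*4 + 2) = 1/(-16 + 2) = 1/(-14) = -1/14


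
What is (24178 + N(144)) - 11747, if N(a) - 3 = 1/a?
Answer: 1790497/144 ≈ 12434.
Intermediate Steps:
N(a) = 3 + 1/a
(24178 + N(144)) - 11747 = (24178 + (3 + 1/144)) - 11747 = (24178 + 433/144) - 11747 = 3482065/144 - 11747 = 1790497/144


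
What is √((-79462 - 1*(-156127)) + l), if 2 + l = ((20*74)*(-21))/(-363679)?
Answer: √10139644827431503/363679 ≈ 276.88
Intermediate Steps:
l = -696278/363679 (l = -2 + ((20*74)*(-21))/(-363679) = -2 + (1480*(-21))*(-1/363679) = -2 - 31080*(-1/363679) = -2 + 31080/363679 = -696278/363679 ≈ -1.9145)
√((-79462 - 1*(-156127)) + l) = √((-79462 - 1*(-156127)) - 696278/363679) = √((-79462 + 156127) - 696278/363679) = √(76665 - 696278/363679) = √(27880754257/363679) = √10139644827431503/363679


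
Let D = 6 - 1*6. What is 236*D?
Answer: 0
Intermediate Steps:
D = 0 (D = 6 - 6 = 0)
236*D = 236*0 = 0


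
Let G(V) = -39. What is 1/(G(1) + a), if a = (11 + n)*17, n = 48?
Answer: 1/964 ≈ 0.0010373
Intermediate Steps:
a = 1003 (a = (11 + 48)*17 = 59*17 = 1003)
1/(G(1) + a) = 1/(-39 + 1003) = 1/964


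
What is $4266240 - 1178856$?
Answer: $3087384$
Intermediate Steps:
$4266240 - 1178856 = 3087384$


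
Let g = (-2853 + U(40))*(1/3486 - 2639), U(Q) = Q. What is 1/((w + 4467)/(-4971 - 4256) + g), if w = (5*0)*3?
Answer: 32165322/238779451496741 ≈ 1.3471e-7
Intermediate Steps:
w = 0 (w = 0*3 = 0)
g = 25878342589/3486 (g = (-2853 + 40)*(1/3486 - 2639) = -2813*(1/3486 - 2639) = -2813*(-9199553/3486) = 25878342589/3486 ≈ 7.4235e+6)
1/((w + 4467)/(-4971 - 4256) + g) = 1/((0 + 4467)/(-4971 - 4256) + 25878342589/3486) = 1/(4467/(-9227) + 25878342589/3486) = 1/(4467*(-1/9227) + 25878342589/3486) = 1/(-4467/9227 + 25878342589/3486) = 1/(238779451496741/32165322) = 32165322/238779451496741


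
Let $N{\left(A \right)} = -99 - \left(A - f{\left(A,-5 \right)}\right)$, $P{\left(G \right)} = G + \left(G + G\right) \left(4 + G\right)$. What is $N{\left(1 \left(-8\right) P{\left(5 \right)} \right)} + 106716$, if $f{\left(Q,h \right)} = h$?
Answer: $107372$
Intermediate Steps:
$P{\left(G \right)} = G + 2 G \left(4 + G\right)$
$N{\left(A \right)} = -104 - A$ ($N{\left(A \right)} = -99 - \left(5 + A\right) = -104 - A$)
$N{\left(1 \left(-8\right) P{\left(5 \right)} \right)} + 106716 = \left(-104 - 1 \left(-8\right) 5 \left(9 + 2 \cdot 5\right)\right) + 106716 = \left(-104 - - 8 \cdot 5 \left(9 + 10\right)\right) + 106716 = \left(-104 - - 8 \cdot 5 \cdot 19\right) + 106716 = \left(-104 - \left(-8\right) 95\right) + 106716 = \left(-104 - -760\right) + 106716 = \left(-104 + 760\right) + 106716 = 656 + 106716 = 107372$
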